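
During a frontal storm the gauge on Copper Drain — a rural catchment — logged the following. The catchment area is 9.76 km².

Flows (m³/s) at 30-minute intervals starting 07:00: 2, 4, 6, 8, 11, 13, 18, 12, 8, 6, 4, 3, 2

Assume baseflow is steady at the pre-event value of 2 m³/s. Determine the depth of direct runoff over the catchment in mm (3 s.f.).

Direct runoff: 0.0, 2.0, 4.0, 6.0, 9.0, 11.0, 16.0, 10.0, 6.0, 4.0, 2.0, 1.0, 0.0 m³/s; ΣQ_DR = 71.00 m³/s.
V = ΣQ_DR · Δt = 71.00 × 1800 s = 1.278 × 10^5 m³.
Over A = 9.76 km², depth = V / A = 13.1 mm.

d ≈ 13.1 mm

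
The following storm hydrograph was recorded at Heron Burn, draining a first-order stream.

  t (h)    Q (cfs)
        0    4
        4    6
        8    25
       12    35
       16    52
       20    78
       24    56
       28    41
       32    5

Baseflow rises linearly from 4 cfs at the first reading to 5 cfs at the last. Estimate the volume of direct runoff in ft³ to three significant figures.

Direct-runoff ordinates (Q − Q_b): 0.00, 1.88, 20.75, 30.62, 47.50, 73.38, 51.25, 36.12, 0.00 cfs.
ΣQ_DR = 261.5 cfs.
With Δt = 4 h = 14400 s, V = ΣQ_DR · Δt = 261.5 × 14400 = 3.77 × 10^6 ft³.

V ≈ 3.77 × 10^6 ft³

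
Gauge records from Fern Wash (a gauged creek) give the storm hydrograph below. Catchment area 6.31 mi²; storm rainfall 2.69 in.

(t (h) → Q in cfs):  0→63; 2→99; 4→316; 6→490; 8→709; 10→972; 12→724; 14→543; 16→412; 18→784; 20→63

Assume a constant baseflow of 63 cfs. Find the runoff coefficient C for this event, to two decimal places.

C ≈ 0.82

ΣQ_DR = 4482 cfs; V = ΣQ_DR·Δt = 3.227 × 10^7 ft³.
Runoff depth d = V / A = 2.201 in.
C = d / P = 2.201 / 2.69 = 0.82.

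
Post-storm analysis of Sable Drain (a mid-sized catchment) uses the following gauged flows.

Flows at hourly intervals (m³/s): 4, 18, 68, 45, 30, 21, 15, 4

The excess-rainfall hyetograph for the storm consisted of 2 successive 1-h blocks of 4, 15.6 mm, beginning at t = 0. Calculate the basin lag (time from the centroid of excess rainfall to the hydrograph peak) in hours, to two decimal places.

t_L ≈ 0.70 h

Centroid of excess rainfall: t_c = Σ P_i·t̄_i / ΣP_i = 1.2959 h (block centres at 0.5, 1.5 h).
Hydrograph peak occurs at t = 2 h, so basin lag t_L = 2 − 1.2959 = 0.70 h.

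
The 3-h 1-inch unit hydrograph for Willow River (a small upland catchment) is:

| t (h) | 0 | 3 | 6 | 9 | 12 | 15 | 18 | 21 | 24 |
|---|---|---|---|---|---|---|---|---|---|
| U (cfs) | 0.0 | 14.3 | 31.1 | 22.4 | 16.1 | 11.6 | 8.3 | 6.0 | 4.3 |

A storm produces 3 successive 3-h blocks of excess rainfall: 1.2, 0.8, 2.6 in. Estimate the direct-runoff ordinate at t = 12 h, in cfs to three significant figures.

By discrete convolution, Q_j = Σ (P_i / 1 in) · U_{j−i}.
At t = 12 h (j=4): Q = (1.2/1)·16.1 + (0.8/1)·22.4 + (2.6/1)·31.1 = 118 cfs.

Q ≈ 118 cfs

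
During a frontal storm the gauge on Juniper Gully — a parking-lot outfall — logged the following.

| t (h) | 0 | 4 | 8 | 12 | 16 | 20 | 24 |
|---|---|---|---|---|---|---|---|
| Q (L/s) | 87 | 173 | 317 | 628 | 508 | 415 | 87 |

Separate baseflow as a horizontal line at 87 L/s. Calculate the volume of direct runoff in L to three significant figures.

V ≈ 2.31 × 10^7 L

Direct-runoff ordinates (Q − Q_b): 0.0, 86.0, 230.0, 541.0, 421.0, 328.0, 0.0 L/s.
ΣQ_DR = 1606 L/s.
With Δt = 4 h = 14400 s, V = ΣQ_DR · Δt = 1606 × 14400 = 2.31 × 10^7 L.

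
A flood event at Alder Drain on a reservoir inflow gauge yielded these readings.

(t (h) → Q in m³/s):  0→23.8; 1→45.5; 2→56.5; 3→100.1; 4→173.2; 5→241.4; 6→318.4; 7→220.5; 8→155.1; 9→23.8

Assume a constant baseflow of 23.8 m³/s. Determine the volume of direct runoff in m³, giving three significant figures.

V ≈ 4.03 × 10^6 m³

Direct-runoff ordinates (Q − Q_b): 0.0, 21.7, 32.7, 76.3, 149.4, 217.6, 294.6, 196.7, 131.3, 0.0 m³/s.
ΣQ_DR = 1120 m³/s.
With Δt = 1 h = 3600 s, V = ΣQ_DR · Δt = 1120 × 3600 = 4.03 × 10^6 m³.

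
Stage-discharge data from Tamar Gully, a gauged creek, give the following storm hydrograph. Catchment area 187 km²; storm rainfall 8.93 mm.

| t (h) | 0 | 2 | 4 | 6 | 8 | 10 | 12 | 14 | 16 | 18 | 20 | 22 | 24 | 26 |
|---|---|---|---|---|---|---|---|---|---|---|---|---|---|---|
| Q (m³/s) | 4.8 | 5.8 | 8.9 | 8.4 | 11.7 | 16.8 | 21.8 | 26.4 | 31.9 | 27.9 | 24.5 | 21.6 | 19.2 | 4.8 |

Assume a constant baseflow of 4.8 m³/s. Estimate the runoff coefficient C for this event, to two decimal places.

C ≈ 0.72

ΣQ_DR = 167.3 m³/s; V = ΣQ_DR·Δt = 1.205 × 10^6 m³.
Runoff depth d = V / A = 6.441 mm.
C = d / P = 6.441 / 8.93 = 0.72.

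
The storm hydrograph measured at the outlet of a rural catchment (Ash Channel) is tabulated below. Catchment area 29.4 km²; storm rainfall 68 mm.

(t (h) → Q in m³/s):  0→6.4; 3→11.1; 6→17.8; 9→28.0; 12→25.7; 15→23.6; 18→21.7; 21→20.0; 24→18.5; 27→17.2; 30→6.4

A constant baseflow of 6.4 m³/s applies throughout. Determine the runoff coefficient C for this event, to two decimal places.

ΣQ_DR = 126.0 m³/s; V = ΣQ_DR·Δt = 1.361 × 10^6 m³.
Runoff depth d = V / A = 46.29 mm.
C = d / P = 46.29 / 68 = 0.68.

C ≈ 0.68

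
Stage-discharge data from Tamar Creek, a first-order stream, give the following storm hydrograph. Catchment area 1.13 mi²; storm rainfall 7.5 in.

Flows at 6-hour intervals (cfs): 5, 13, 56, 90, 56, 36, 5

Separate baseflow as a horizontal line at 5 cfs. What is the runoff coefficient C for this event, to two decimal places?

C ≈ 0.25

ΣQ_DR = 226.0 cfs; V = ΣQ_DR·Δt = 4.882 × 10^6 ft³.
Runoff depth d = V / A = 1.860 in.
C = d / P = 1.860 / 7.5 = 0.25.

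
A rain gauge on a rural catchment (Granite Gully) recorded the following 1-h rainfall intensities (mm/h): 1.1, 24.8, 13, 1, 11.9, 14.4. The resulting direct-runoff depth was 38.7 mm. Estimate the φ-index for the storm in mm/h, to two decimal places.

φ ≈ 6.35 mm/h

Only the 4 blocks with intensity above φ contribute runoff: 24.8, 13, 11.9, 14.4 mm/h.
Σ(I−φ)·Δt = d  ⇒  (24.8+13+11.9+14.4 − 4φ)·1 = 38.7
φ = (64.10 − 38.7/1) / 4 = 6.35 mm/h.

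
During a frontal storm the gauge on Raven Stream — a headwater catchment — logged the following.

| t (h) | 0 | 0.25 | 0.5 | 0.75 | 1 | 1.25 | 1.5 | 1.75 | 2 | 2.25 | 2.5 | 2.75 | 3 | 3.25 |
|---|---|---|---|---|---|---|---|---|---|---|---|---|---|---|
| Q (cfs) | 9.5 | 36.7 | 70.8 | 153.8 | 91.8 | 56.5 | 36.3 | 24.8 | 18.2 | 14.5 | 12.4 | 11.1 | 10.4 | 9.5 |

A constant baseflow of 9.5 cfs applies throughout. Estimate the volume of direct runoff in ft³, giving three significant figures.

V ≈ 3.81 × 10^5 ft³

Direct-runoff ordinates (Q − Q_b): 0.0, 27.2, 61.3, 144.3, 82.3, 47.0, 26.8, 15.3, 8.7, 5.0, 2.9, 1.6, 0.9, 0.0 cfs.
ΣQ_DR = 423.3 cfs.
With Δt = 0.25 h = 900 s, V = ΣQ_DR · Δt = 423.3 × 900 = 3.81 × 10^5 ft³.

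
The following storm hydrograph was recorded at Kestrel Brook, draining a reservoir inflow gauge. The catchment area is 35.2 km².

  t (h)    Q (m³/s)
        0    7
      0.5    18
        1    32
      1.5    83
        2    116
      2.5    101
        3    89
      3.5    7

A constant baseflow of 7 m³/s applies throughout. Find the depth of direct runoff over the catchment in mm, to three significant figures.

d ≈ 20.3 mm

Direct runoff: 0.0, 11.0, 25.0, 76.0, 109.0, 94.0, 82.0, 0.0 m³/s; ΣQ_DR = 397.0 m³/s.
V = ΣQ_DR · Δt = 397.0 × 1800 s = 7.146 × 10^5 m³.
Over A = 35.2 km², depth = V / A = 20.3 mm.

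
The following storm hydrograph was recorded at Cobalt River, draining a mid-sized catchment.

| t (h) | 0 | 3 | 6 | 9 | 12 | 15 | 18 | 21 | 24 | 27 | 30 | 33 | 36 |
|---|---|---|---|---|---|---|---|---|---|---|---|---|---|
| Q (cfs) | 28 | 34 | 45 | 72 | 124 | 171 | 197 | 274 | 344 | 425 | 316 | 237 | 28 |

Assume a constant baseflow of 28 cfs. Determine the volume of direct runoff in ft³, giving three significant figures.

V ≈ 2.09 × 10^7 ft³

Direct-runoff ordinates (Q − Q_b): 0.0, 6.0, 17.0, 44.0, 96.0, 143.0, 169.0, 246.0, 316.0, 397.0, 288.0, 209.0, 0.0 cfs.
ΣQ_DR = 1931 cfs.
With Δt = 3 h = 10800 s, V = ΣQ_DR · Δt = 1931 × 10800 = 2.09 × 10^7 ft³.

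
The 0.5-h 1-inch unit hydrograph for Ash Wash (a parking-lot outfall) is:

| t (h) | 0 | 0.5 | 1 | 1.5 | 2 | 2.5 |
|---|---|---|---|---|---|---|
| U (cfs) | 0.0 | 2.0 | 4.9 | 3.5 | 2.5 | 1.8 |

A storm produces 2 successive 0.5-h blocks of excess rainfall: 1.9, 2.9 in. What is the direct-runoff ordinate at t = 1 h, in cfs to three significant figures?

By discrete convolution, Q_j = Σ (P_i / 1 in) · U_{j−i}.
At t = 1 h (j=2): Q = (1.9/1)·4.9 + (2.9/1)·2.0 = 15.1 cfs.

Q ≈ 15.1 cfs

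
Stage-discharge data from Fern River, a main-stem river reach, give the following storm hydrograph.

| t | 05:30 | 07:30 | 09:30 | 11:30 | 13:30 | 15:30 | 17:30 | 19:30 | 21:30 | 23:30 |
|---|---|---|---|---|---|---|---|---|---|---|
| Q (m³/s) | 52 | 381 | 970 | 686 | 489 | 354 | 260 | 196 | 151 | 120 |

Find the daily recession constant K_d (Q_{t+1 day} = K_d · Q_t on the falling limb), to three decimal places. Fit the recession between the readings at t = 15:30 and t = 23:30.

K_d ≈ 0.039

Between t = 15:30 and t = 23:30 the flow falls from 354 to 120 m³/s over 4×2 h = 8 h.
Per-interval ratio K = (120/354)^(1/4) = 0.7630; K_d = K^(24/2) = 0.039.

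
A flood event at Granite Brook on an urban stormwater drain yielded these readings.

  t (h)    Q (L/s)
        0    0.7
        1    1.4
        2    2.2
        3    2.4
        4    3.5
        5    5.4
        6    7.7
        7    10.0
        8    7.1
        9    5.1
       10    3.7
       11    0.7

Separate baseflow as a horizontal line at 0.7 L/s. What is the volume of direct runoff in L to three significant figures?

Direct-runoff ordinates (Q − Q_b): 0.0, 0.7, 1.5, 1.7, 2.8, 4.7, 7.0, 9.3, 6.4, 4.4, 3.0, 0.0 L/s.
ΣQ_DR = 41.50 L/s.
With Δt = 1 h = 3600 s, V = ΣQ_DR · Δt = 41.50 × 3600 = 1.49 × 10^5 L.

V ≈ 1.49 × 10^5 L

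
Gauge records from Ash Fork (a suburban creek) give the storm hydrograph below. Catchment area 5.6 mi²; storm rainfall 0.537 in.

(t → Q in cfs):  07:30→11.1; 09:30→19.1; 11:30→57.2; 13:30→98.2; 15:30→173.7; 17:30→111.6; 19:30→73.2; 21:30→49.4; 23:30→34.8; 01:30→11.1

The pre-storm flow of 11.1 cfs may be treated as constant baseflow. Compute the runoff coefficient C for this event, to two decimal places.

ΣQ_DR = 528.4 cfs; V = ΣQ_DR·Δt = 3.804 × 10^6 ft³.
Runoff depth d = V / A = 0.2924 in.
C = d / P = 0.2924 / 0.537 = 0.54.

C ≈ 0.54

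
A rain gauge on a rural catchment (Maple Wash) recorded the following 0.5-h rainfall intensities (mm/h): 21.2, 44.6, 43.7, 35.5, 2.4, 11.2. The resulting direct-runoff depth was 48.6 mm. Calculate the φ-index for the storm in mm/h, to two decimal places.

Only the 4 blocks with intensity above φ contribute runoff: 21.2, 44.6, 43.7, 35.5 mm/h.
Σ(I−φ)·Δt = d  ⇒  (21.2+44.6+43.7+35.5 − 4φ)·0.5 = 48.6
φ = (145.0 − 48.6/0.5) / 4 = 11.95 mm/h.

φ ≈ 11.95 mm/h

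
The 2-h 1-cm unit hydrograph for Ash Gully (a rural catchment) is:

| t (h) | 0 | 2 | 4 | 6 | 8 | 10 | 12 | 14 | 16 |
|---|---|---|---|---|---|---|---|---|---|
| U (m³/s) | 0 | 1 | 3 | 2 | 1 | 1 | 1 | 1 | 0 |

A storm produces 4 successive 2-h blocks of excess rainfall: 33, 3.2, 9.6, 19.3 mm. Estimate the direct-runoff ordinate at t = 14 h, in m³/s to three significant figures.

Q ≈ 6.51 m³/s

By discrete convolution, Q_j = Σ (P_i / 10 mm) · U_{j−i}.
At t = 14 h (j=7): Q = (33/10)·1 + (3.2/10)·1 + (9.6/10)·1 + (19.3/10)·1 = 6.51 m³/s.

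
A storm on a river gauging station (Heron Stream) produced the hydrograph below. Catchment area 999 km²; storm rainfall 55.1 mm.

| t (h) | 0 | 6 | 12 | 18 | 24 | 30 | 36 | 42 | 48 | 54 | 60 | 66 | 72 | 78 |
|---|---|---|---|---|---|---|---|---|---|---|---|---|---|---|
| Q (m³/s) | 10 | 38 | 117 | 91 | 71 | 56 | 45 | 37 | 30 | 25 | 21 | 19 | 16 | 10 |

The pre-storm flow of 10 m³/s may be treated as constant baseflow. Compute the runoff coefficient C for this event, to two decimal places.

C ≈ 0.18

ΣQ_DR = 446.0 m³/s; V = ΣQ_DR·Δt = 9.634 × 10^6 m³.
Runoff depth d = V / A = 9.643 mm.
C = d / P = 9.643 / 55.1 = 0.18.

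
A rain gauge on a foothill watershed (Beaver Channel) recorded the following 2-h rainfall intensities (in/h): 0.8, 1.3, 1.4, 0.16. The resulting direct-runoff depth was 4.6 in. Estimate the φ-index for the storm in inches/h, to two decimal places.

Only the 3 blocks with intensity above φ contribute runoff: 0.8, 1.3, 1.4 in/h.
Σ(I−φ)·Δt = d  ⇒  (0.8+1.3+1.4 − 3φ)·2 = 4.6
φ = (3.500 − 4.6/2) / 3 = 0.40 in/h.

φ ≈ 0.40 in/h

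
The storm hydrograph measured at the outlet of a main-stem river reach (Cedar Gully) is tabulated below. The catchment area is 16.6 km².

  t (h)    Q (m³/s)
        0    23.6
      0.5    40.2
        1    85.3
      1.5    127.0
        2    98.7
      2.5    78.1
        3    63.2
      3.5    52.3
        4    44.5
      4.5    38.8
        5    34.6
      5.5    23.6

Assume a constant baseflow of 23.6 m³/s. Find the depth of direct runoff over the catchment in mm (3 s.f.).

d ≈ 46.3 mm

Direct runoff: 0.0, 16.6, 61.7, 103.4, 75.1, 54.5, 39.6, 28.7, 20.9, 15.2, 11.0, 0.0 m³/s; ΣQ_DR = 426.7 m³/s.
V = ΣQ_DR · Δt = 426.7 × 1800 s = 7.681 × 10^5 m³.
Over A = 16.6 km², depth = V / A = 46.3 mm.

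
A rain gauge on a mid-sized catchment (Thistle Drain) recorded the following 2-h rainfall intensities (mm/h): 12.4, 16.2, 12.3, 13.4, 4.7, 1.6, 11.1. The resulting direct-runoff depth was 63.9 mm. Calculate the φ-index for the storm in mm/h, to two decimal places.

Only the 5 blocks with intensity above φ contribute runoff: 12.4, 16.2, 12.3, 13.4, 11.1 mm/h.
Σ(I−φ)·Δt = d  ⇒  (12.4+16.2+12.3+13.4+11.1 − 5φ)·2 = 63.9
φ = (65.40 − 63.9/2) / 5 = 6.69 mm/h.

φ ≈ 6.69 mm/h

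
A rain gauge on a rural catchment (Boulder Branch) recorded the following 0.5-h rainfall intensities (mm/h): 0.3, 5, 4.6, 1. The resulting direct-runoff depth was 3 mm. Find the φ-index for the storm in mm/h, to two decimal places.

φ ≈ 1.80 mm/h

Only the 2 blocks with intensity above φ contribute runoff: 5, 4.6 mm/h.
Σ(I−φ)·Δt = d  ⇒  (5+4.6 − 2φ)·0.5 = 3
φ = (9.600 − 3/0.5) / 2 = 1.80 mm/h.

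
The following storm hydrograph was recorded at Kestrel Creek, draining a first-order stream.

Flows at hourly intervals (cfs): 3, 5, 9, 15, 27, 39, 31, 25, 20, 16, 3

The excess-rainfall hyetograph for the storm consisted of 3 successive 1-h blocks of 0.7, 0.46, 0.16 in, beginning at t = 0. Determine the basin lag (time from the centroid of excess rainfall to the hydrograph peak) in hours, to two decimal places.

Centroid of excess rainfall: t_c = Σ P_i·t̄_i / ΣP_i = 1.0909 h (block centres at 0.5, 1.5, 2.5 h).
Hydrograph peak occurs at t = 5 h, so basin lag t_L = 5 − 1.0909 = 3.91 h.

t_L ≈ 3.91 h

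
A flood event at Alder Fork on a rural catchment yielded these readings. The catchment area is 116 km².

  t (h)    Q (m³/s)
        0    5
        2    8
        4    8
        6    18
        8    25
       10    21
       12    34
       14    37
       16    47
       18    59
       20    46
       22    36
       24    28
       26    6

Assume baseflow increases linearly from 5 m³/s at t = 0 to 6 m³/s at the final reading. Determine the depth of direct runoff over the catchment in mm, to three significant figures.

Direct runoff: 0.00, 2.92, 2.85, 12.77, 19.69, 15.62, 28.54, 31.46, 41.38, 53.31, 40.23, 30.15, 22.08, 0.00 m³/s; ΣQ_DR = 301.0 m³/s.
V = ΣQ_DR · Δt = 301.0 × 7200 s = 2.167 × 10^6 m³.
Over A = 116 km², depth = V / A = 18.7 mm.

d ≈ 18.7 mm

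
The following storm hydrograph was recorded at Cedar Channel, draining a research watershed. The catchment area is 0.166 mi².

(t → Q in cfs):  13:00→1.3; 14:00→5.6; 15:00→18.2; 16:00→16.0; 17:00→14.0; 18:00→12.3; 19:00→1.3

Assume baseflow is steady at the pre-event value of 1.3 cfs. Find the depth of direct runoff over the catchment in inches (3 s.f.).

d ≈ 0.556 in

Direct runoff: 0.0, 4.3, 16.9, 14.7, 12.7, 11.0, 0.0 cfs; ΣQ_DR = 59.60 cfs.
V = ΣQ_DR · Δt = 59.60 × 3600 s = 2.146 × 10^5 ft³.
Over A = 0.166 mi², depth = V / A = 0.556 in.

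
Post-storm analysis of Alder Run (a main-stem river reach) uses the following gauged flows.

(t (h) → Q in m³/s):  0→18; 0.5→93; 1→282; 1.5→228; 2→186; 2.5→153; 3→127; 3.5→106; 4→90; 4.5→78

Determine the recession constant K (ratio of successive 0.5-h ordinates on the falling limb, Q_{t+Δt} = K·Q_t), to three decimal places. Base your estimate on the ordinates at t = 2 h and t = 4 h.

K ≈ 0.834

Using the recession-limb readings at t = 2 h and t = 4 h: Q falls from 186 to 90 m³/s over 4 intervals.
K = (Q₂/Q₁)^(1/4) = (90/186)^(1/4) = 0.834.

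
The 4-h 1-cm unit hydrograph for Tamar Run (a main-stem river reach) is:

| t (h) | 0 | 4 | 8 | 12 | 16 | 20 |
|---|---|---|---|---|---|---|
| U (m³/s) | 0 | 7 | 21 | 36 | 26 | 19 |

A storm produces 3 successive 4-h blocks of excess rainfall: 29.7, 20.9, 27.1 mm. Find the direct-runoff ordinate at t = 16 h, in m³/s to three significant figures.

By discrete convolution, Q_j = Σ (P_i / 10 mm) · U_{j−i}.
At t = 16 h (j=4): Q = (29.7/10)·26 + (20.9/10)·36 + (27.1/10)·21 = 209 m³/s.

Q ≈ 209 m³/s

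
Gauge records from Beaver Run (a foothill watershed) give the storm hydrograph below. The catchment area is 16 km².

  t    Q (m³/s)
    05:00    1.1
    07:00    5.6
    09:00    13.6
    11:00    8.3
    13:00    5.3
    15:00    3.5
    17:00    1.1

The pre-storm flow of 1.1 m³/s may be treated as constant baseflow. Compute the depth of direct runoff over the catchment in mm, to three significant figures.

Direct runoff: 0.0, 4.5, 12.5, 7.2, 4.2, 2.4, 0.0 m³/s; ΣQ_DR = 30.80 m³/s.
V = ΣQ_DR · Δt = 30.80 × 7200 s = 2.218 × 10^5 m³.
Over A = 16 km², depth = V / A = 13.9 mm.

d ≈ 13.9 mm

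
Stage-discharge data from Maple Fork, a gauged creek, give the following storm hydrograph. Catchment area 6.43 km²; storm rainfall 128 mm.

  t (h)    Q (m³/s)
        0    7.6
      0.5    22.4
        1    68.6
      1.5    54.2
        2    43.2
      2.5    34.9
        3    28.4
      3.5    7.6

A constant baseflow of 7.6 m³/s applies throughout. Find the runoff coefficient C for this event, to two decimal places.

ΣQ_DR = 206.1 m³/s; V = ΣQ_DR·Δt = 3.710 × 10^5 m³.
Runoff depth d = V / A = 57.70 mm.
C = d / P = 57.70 / 128 = 0.45.

C ≈ 0.45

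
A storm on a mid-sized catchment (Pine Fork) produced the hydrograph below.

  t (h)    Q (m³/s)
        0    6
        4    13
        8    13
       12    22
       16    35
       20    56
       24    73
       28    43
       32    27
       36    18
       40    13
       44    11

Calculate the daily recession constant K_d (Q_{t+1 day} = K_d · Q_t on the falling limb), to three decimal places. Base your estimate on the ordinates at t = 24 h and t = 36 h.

K_d ≈ 0.061

Between t = 24 h and t = 36 h the flow falls from 73 to 18 m³/s over 3×4 h = 12 h.
Per-interval ratio K = (18/73)^(1/3) = 0.6271; K_d = K^(24/4) = 0.061.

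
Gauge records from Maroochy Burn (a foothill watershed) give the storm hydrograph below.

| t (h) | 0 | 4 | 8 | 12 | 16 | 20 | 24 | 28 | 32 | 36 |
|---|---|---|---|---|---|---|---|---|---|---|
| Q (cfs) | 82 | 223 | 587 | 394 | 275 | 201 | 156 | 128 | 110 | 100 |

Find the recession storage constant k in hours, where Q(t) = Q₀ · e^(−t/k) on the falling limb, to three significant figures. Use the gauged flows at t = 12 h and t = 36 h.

k ≈ 17.5 h

On the falling limb, Q drops from 394 to 100 cfs between t = 12 h and t = 36 h (Δt = 24 h).
k = −Δt / ln(Q₂/Q₁) = −24 / ln(100/394) = 17.5 h.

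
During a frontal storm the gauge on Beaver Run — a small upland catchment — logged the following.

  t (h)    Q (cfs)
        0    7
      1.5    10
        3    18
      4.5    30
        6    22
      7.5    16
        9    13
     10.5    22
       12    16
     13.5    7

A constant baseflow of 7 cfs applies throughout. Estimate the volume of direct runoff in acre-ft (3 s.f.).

Direct-runoff ordinates (Q − Q_b): 0.0, 3.0, 11.0, 23.0, 15.0, 9.0, 6.0, 15.0, 9.0, 0.0 cfs.
ΣQ_DR = 91.00 cfs.
With Δt = 1.5 h = 5400 s, V = ΣQ_DR · Δt = 91.00 × 5400 = 4.91 × 10^5 ft³ = 11.3 acre-ft.

V ≈ 11.3 acre-ft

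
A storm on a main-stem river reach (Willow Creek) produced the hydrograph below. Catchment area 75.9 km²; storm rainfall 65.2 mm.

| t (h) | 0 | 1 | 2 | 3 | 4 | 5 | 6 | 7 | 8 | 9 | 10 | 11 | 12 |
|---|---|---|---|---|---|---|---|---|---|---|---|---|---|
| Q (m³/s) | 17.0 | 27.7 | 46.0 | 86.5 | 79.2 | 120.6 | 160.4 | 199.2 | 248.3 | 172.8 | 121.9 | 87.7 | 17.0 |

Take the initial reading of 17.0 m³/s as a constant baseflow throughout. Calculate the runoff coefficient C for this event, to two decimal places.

C ≈ 0.85

ΣQ_DR = 1163 m³/s; V = ΣQ_DR·Δt = 4.188 × 10^6 m³.
Runoff depth d = V / A = 55.18 mm.
C = d / P = 55.18 / 65.2 = 0.85.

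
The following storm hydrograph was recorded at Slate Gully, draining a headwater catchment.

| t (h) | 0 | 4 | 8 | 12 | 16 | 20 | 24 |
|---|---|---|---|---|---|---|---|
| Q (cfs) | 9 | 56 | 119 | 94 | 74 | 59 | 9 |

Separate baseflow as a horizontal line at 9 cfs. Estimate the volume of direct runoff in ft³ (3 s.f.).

Direct-runoff ordinates (Q − Q_b): 0.0, 47.0, 110.0, 85.0, 65.0, 50.0, 0.0 cfs.
ΣQ_DR = 357.0 cfs.
With Δt = 4 h = 14400 s, V = ΣQ_DR · Δt = 357.0 × 14400 = 5.14 × 10^6 ft³.

V ≈ 5.14 × 10^6 ft³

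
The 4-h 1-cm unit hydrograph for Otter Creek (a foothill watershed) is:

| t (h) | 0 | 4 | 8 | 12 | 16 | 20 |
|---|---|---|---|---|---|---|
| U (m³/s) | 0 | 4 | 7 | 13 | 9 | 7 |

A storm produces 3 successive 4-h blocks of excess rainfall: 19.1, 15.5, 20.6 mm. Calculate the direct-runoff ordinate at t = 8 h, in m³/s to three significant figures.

Q ≈ 19.6 m³/s

By discrete convolution, Q_j = Σ (P_i / 10 mm) · U_{j−i}.
At t = 8 h (j=2): Q = (19.1/10)·7 + (15.5/10)·4 + (20.6/10)·0 = 19.6 m³/s.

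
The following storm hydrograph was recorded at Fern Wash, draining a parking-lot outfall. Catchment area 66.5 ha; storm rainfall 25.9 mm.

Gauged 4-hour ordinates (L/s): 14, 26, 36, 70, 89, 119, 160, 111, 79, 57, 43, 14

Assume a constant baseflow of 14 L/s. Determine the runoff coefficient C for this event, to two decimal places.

C ≈ 0.54

ΣQ_DR = 650.0 L/s; V = ΣQ_DR·Δt = 9.360 × 10^6 L.
Runoff depth d = V / A = 14.08 mm.
C = d / P = 14.08 / 25.9 = 0.54.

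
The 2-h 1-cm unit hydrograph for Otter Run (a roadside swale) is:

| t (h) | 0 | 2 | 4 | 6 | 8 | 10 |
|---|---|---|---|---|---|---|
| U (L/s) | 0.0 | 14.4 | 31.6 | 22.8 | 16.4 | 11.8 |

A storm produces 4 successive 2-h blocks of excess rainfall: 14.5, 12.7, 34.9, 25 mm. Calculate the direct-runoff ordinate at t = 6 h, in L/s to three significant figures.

By discrete convolution, Q_j = Σ (P_i / 10 mm) · U_{j−i}.
At t = 6 h (j=3): Q = (14.5/10)·22.8 + (12.7/10)·31.6 + (34.9/10)·14.4 + (25/10)·0.0 = 123 L/s.

Q ≈ 123 L/s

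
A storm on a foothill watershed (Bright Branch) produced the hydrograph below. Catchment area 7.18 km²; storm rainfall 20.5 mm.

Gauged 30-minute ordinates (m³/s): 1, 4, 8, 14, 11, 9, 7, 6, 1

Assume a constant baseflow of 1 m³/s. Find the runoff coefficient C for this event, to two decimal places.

C ≈ 0.64

ΣQ_DR = 52.00 m³/s; V = ΣQ_DR·Δt = 93600 m³.
Runoff depth d = V / A = 13.04 mm.
C = d / P = 13.04 / 20.5 = 0.64.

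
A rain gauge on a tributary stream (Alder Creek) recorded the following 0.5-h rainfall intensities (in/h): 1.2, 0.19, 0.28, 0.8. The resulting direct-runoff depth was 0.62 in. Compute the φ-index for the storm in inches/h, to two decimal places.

φ ≈ 0.38 in/h

Only the 2 blocks with intensity above φ contribute runoff: 1.2, 0.8 in/h.
Σ(I−φ)·Δt = d  ⇒  (1.2+0.8 − 2φ)·0.5 = 0.62
φ = (2.000 − 0.62/0.5) / 2 = 0.38 in/h.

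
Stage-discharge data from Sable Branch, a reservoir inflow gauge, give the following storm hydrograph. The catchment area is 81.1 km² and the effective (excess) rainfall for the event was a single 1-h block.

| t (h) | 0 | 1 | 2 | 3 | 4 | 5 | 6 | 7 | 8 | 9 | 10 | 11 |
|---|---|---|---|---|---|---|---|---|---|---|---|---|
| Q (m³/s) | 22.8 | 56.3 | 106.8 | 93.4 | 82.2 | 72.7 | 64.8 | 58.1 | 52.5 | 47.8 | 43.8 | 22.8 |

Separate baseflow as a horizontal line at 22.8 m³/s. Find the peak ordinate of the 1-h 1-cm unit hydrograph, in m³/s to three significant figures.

Direct runoff: 0.0, 33.5, 84.0, 70.6, 59.4, 49.9, 42.0, 35.3, 29.7, 25.0, 21.0, 0.0 m³/s; ΣQ_DR = 450.4 m³/s, peak = 84.0 m³/s.
Runoff depth d = ΣQ_DR·Δt / A = 450.4 × 3600 / (81.1 km²) = 19.99 mm.
The 1-cm UH is the DRH scaled by (10 mm)/d, so U_p = 84.0 × 10/19.99 = 42.0 m³/s.

U_p ≈ 42.0 m³/s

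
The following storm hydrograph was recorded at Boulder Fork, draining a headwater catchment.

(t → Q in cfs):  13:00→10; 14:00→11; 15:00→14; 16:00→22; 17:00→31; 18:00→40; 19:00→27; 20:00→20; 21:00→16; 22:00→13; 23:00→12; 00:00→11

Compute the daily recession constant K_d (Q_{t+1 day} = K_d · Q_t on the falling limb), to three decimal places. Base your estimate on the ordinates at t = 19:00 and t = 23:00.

K_d ≈ 0.008

Between t = 19:00 and t = 23:00 the flow falls from 27 to 12 cfs over 4×1 h = 4 h.
Per-interval ratio K = (12/27)^(1/4) = 0.8165; K_d = K^(24/1) = 0.008.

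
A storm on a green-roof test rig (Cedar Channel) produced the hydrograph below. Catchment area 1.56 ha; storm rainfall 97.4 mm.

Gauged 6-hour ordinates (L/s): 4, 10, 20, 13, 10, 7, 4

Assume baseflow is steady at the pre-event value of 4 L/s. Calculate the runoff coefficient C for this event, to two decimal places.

ΣQ_DR = 40.00 L/s; V = ΣQ_DR·Δt = 8.640 × 10^5 L.
Runoff depth d = V / A = 55.38 mm.
C = d / P = 55.38 / 97.4 = 0.57.

C ≈ 0.57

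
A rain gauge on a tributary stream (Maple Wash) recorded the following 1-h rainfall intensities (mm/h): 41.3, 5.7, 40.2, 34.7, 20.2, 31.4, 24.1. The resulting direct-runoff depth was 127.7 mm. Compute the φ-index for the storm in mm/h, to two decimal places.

φ ≈ 10.70 mm/h

Only the 6 blocks with intensity above φ contribute runoff: 41.3, 40.2, 34.7, 20.2, 31.4, 24.1 mm/h.
Σ(I−φ)·Δt = d  ⇒  (41.3+40.2+34.7+20.2+31.4+24.1 − 6φ)·1 = 127.7
φ = (191.9 − 127.7/1) / 6 = 10.70 mm/h.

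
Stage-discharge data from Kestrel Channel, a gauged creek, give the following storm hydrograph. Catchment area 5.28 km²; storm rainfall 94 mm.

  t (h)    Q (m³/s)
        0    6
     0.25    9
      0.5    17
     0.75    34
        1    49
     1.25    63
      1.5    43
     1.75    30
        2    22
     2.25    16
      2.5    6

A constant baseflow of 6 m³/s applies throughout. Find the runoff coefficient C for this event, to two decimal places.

ΣQ_DR = 229.0 m³/s; V = ΣQ_DR·Δt = 2.061 × 10^5 m³.
Runoff depth d = V / A = 39.03 mm.
C = d / P = 39.03 / 94 = 0.42.

C ≈ 0.42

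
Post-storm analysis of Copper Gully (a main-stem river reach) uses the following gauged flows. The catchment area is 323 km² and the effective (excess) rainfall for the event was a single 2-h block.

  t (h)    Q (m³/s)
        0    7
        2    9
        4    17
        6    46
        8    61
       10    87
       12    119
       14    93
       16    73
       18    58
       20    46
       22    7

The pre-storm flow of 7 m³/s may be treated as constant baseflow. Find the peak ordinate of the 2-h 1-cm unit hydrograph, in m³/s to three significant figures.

U_p ≈ 93.2 m³/s

Direct runoff: 0.0, 2.0, 10.0, 39.0, 54.0, 80.0, 112.0, 86.0, 66.0, 51.0, 39.0, 0.0 m³/s; ΣQ_DR = 539.0 m³/s, peak = 112.0 m³/s.
Runoff depth d = ΣQ_DR·Δt / A = 539.0 × 7200 / (323 km²) = 12.01 mm.
The 1-cm UH is the DRH scaled by (10 mm)/d, so U_p = 112.0 × 10/12.01 = 93.2 m³/s.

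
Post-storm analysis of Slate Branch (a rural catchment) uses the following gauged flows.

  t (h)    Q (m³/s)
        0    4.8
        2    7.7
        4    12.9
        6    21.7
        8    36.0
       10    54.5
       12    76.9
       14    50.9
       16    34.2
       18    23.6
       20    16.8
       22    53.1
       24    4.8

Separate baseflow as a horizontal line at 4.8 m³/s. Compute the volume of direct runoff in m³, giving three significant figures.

Direct-runoff ordinates (Q − Q_b): 0.0, 2.9, 8.1, 16.9, 31.2, 49.7, 72.1, 46.1, 29.4, 18.8, 12.0, 48.3, 0.0 m³/s.
ΣQ_DR = 335.5 m³/s.
With Δt = 2 h = 7200 s, V = ΣQ_DR · Δt = 335.5 × 7200 = 2.42 × 10^6 m³.

V ≈ 2.42 × 10^6 m³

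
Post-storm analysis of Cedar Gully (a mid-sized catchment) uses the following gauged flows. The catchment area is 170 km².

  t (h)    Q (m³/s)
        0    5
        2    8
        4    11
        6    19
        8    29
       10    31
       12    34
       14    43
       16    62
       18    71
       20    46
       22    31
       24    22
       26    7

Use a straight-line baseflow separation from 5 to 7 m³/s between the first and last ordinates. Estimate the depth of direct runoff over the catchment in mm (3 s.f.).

Direct runoff: 0.00, 2.85, 5.69, 13.54, 23.38, 25.23, 28.08, 36.92, 55.77, 64.62, 39.46, 24.31, 15.15, 0.00 m³/s; ΣQ_DR = 335.0 m³/s.
V = ΣQ_DR · Δt = 335.0 × 7200 s = 2.412 × 10^6 m³.
Over A = 170 km², depth = V / A = 14.2 mm.

d ≈ 14.2 mm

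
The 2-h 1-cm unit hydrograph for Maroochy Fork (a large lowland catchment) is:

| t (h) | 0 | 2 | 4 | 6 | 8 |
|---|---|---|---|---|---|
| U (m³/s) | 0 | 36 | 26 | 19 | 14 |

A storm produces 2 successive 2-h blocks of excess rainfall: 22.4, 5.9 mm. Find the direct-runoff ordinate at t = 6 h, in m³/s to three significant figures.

By discrete convolution, Q_j = Σ (P_i / 10 mm) · U_{j−i}.
At t = 6 h (j=3): Q = (22.4/10)·19 + (5.9/10)·26 = 57.9 m³/s.

Q ≈ 57.9 m³/s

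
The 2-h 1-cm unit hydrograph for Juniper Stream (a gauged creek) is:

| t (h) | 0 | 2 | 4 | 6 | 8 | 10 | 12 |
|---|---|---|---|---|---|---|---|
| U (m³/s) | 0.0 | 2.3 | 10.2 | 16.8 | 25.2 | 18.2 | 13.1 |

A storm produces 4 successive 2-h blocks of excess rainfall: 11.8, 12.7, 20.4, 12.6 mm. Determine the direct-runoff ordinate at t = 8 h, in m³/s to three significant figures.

By discrete convolution, Q_j = Σ (P_i / 10 mm) · U_{j−i}.
At t = 8 h (j=4): Q = (11.8/10)·25.2 + (12.7/10)·16.8 + (20.4/10)·10.2 + (12.6/10)·2.3 = 74.8 m³/s.

Q ≈ 74.8 m³/s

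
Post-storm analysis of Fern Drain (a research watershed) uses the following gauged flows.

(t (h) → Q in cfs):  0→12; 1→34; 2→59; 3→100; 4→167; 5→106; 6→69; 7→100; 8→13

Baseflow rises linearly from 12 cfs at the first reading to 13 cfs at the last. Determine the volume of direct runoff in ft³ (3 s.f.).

Direct-runoff ordinates (Q − Q_b): 0.00, 21.88, 46.75, 87.62, 154.50, 93.38, 56.25, 87.12, 0.00 cfs.
ΣQ_DR = 547.5 cfs.
With Δt = 1 h = 3600 s, V = ΣQ_DR · Δt = 547.5 × 3600 = 1.97 × 10^6 ft³.

V ≈ 1.97 × 10^6 ft³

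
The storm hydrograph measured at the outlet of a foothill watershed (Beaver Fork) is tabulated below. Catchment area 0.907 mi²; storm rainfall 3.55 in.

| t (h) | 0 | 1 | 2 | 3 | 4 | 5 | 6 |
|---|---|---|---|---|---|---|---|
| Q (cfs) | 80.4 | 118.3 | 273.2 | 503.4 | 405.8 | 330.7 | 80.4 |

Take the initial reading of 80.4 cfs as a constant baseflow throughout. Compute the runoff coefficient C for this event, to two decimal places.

ΣQ_DR = 1229 cfs; V = ΣQ_DR·Δt = 4.426 × 10^6 ft³.
Runoff depth d = V / A = 2.100 in.
C = d / P = 2.100 / 3.55 = 0.59.

C ≈ 0.59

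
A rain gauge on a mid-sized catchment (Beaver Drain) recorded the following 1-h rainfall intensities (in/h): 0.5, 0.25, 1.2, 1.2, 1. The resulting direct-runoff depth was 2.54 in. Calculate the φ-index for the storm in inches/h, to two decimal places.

φ ≈ 0.34 in/h

Only the 4 blocks with intensity above φ contribute runoff: 0.5, 1.2, 1.2, 1 in/h.
Σ(I−φ)·Δt = d  ⇒  (0.5+1.2+1.2+1 − 4φ)·1 = 2.54
φ = (3.900 − 2.54/1) / 4 = 0.34 in/h.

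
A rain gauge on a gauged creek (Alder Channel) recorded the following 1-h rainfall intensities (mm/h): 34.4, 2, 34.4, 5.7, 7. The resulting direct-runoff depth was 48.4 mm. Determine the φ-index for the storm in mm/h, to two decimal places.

φ ≈ 10.20 mm/h

Only the 2 blocks with intensity above φ contribute runoff: 34.4, 34.4 mm/h.
Σ(I−φ)·Δt = d  ⇒  (34.4+34.4 − 2φ)·1 = 48.4
φ = (68.80 − 48.4/1) / 2 = 10.20 mm/h.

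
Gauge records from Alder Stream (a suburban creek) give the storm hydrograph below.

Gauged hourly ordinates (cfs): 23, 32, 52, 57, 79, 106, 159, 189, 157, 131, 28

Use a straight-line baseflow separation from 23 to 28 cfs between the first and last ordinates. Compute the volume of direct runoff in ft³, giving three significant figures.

Direct-runoff ordinates (Q − Q_b): 0.00, 8.50, 28.00, 32.50, 54.00, 80.50, 133.00, 162.50, 130.00, 103.50, 0.00 cfs.
ΣQ_DR = 732.5 cfs.
With Δt = 1 h = 3600 s, V = ΣQ_DR · Δt = 732.5 × 3600 = 2.64 × 10^6 ft³.

V ≈ 2.64 × 10^6 ft³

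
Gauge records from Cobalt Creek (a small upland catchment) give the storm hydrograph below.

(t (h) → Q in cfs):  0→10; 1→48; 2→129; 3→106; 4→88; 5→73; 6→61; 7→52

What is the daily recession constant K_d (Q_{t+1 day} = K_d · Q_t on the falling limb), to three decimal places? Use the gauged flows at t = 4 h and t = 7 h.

K_d ≈ 0.015

Between t = 4 h and t = 7 h the flow falls from 88 to 52 cfs over 3×1 h = 3 h.
Per-interval ratio K = (52/88)^(1/3) = 0.8392; K_d = K^(24/1) = 0.015.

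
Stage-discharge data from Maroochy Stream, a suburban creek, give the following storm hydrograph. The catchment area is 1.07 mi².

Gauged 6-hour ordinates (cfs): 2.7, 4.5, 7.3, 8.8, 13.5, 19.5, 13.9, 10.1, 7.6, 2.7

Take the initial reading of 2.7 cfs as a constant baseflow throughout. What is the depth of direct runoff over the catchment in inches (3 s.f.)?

d ≈ 0.553 in

Direct runoff: 0.0, 1.8, 4.6, 6.1, 10.8, 16.8, 11.2, 7.4, 4.9, 0.0 cfs; ΣQ_DR = 63.60 cfs.
V = ΣQ_DR · Δt = 63.60 × 21600 s = 1.374 × 10^6 ft³.
Over A = 1.07 mi², depth = V / A = 0.553 in.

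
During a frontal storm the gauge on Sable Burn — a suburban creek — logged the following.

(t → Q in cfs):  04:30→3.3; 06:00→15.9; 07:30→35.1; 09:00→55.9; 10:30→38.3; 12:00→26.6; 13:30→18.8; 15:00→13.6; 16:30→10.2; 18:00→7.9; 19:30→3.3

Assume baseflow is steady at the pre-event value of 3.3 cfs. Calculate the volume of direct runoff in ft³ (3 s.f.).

V ≈ 1.04 × 10^6 ft³

Direct-runoff ordinates (Q − Q_b): 0.0, 12.6, 31.8, 52.6, 35.0, 23.3, 15.5, 10.3, 6.9, 4.6, 0.0 cfs.
ΣQ_DR = 192.6 cfs.
With Δt = 1.5 h = 5400 s, V = ΣQ_DR · Δt = 192.6 × 5400 = 1.04 × 10^6 ft³.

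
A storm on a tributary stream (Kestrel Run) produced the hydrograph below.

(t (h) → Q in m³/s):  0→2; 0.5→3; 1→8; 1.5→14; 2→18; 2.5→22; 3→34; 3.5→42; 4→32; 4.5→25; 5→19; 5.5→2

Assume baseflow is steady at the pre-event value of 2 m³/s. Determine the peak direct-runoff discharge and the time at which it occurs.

Q_p = 40.0 m³/s at t = 3.5 h

Subtracting baseflow gives direct-runoff ordinates: 0.0, 1.0, 6.0, 12.0, 16.0, 20.0, 32.0, 40.0, 30.0, 23.0, 17.0, 0.0 m³/s.
The maximum is 40.0 m³/s, occurring at the reading for t = 3.5 h.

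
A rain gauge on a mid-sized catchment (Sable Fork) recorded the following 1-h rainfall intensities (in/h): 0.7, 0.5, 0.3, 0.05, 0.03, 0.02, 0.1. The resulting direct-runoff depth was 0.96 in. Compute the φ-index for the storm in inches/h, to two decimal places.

φ ≈ 0.18 in/h

Only the 3 blocks with intensity above φ contribute runoff: 0.7, 0.5, 0.3 in/h.
Σ(I−φ)·Δt = d  ⇒  (0.7+0.5+0.3 − 3φ)·1 = 0.96
φ = (1.500 − 0.96/1) / 3 = 0.18 in/h.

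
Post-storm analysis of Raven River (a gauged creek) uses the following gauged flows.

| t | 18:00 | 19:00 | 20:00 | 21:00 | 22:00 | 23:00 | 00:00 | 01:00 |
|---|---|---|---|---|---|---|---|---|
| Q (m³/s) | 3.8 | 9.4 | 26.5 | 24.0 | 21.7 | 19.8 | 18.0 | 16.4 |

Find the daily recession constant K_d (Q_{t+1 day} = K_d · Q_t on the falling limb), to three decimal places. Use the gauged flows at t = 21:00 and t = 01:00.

Between t = 21:00 and t = 01:00 the flow falls from 24.0 to 16.4 m³/s over 4×1 h = 4 h.
Per-interval ratio K = (16.4/24.0)^(1/4) = 0.9092; K_d = K^(24/1) = 0.102.

K_d ≈ 0.102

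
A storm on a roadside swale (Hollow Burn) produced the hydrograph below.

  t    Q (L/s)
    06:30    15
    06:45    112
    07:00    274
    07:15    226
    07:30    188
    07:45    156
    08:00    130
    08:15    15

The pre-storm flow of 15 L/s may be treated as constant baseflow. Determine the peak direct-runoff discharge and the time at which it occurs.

Q_p = 259.0 L/s at t = 07:00

Subtracting baseflow gives direct-runoff ordinates: 0.0, 97.0, 259.0, 211.0, 173.0, 141.0, 115.0, 0.0 L/s.
The maximum is 259.0 L/s, occurring at the reading for t = 07:00.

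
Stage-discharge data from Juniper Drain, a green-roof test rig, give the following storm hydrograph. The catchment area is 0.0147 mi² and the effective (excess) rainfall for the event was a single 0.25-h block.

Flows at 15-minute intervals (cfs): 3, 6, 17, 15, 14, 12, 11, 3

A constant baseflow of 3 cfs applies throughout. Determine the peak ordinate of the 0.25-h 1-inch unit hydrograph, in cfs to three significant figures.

Direct runoff: 0.0, 3.0, 14.0, 12.0, 11.0, 9.0, 8.0, 0.0 cfs; ΣQ_DR = 57.00 cfs, peak = 14.0 cfs.
Runoff depth d = ΣQ_DR·Δt / A = 57.00 × 900 / (0.0147 mi²) = 1.502 in.
The 1-inch UH is the DRH scaled by (1 in)/d, so U_p = 14.0 × 1/1.502 = 9.32 cfs.

U_p ≈ 9.32 cfs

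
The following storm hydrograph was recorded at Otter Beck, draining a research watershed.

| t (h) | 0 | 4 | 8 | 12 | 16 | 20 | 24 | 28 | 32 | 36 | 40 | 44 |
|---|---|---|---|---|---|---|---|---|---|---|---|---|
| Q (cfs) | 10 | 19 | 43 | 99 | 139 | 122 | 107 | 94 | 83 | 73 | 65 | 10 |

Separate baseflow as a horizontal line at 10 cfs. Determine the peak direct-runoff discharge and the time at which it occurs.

Subtracting baseflow gives direct-runoff ordinates: 0.0, 9.0, 33.0, 89.0, 129.0, 112.0, 97.0, 84.0, 73.0, 63.0, 55.0, 0.0 cfs.
The maximum is 129.0 cfs, occurring at the reading for t = 16 h.

Q_p = 129.0 cfs at t = 16 h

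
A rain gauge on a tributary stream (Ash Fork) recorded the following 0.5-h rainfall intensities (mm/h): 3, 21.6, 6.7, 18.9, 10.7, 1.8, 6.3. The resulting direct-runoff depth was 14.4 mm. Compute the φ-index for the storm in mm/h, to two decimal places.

φ ≈ 7.47 mm/h

Only the 3 blocks with intensity above φ contribute runoff: 21.6, 18.9, 10.7 mm/h.
Σ(I−φ)·Δt = d  ⇒  (21.6+18.9+10.7 − 3φ)·0.5 = 14.4
φ = (51.20 − 14.4/0.5) / 3 = 7.47 mm/h.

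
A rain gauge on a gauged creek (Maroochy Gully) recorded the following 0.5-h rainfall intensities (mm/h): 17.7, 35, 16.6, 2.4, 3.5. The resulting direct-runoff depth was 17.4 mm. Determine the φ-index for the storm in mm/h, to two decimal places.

Only the 3 blocks with intensity above φ contribute runoff: 17.7, 35, 16.6 mm/h.
Σ(I−φ)·Δt = d  ⇒  (17.7+35+16.6 − 3φ)·0.5 = 17.4
φ = (69.30 − 17.4/0.5) / 3 = 11.50 mm/h.

φ ≈ 11.50 mm/h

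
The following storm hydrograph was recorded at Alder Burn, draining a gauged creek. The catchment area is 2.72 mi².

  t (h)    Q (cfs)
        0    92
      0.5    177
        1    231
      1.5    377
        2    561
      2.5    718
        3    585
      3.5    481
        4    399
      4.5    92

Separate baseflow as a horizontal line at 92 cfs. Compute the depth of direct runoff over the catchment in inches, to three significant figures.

d ≈ 0.796 in

Direct runoff: 0.0, 85.0, 139.0, 285.0, 469.0, 626.0, 493.0, 389.0, 307.0, 0.0 cfs; ΣQ_DR = 2793 cfs.
V = ΣQ_DR · Δt = 2793 × 1800 s = 5.027 × 10^6 ft³.
Over A = 2.72 mi², depth = V / A = 0.796 in.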